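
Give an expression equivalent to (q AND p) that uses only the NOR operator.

((q NOR q) NOR (p NOR p))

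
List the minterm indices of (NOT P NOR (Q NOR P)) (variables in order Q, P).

Σm(1, 3) = (NOT Q AND P) OR (Q AND P)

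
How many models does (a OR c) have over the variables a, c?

Satisfying assignments: (0,1), (1,0), (1,1)
Count: 3 out of 4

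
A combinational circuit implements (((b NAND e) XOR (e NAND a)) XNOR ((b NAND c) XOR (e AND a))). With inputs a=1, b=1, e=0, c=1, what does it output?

Substituting: (((1 NAND 0) XOR (0 NAND 1)) XNOR ((1 NAND 1) XOR (0 AND 1)))
= 1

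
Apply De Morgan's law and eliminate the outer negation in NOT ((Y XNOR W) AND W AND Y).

NOT (Y XNOR W) OR NOT W OR NOT Y
De Morgan's: NOT(AND of terms) = OR of negations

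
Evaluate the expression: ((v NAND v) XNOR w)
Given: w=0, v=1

Substituting: ((1 NAND 1) XNOR 0)
= 1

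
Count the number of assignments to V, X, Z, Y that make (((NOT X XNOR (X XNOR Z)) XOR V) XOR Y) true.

Satisfying assignments: (0,0,0,0), (0,0,1,1), (0,1,0,0), (0,1,1,1), (1,0,0,1), (1,0,1,0), (1,1,0,1), (1,1,1,0)
Count: 8 out of 16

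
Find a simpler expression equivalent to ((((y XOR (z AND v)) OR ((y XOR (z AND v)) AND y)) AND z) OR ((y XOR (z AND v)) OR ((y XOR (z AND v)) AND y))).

By absorption (E OR (E AND v) = E) then absorption (E OR (E AND v) = E):
= (y XOR (z AND v))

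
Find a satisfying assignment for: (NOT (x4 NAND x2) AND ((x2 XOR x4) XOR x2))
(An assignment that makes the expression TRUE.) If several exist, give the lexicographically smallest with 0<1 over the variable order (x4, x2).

x4=1, x2=1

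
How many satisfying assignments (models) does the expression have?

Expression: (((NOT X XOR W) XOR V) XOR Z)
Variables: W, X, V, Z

Satisfying assignments: (0,0,0,0), (0,0,1,1), (0,1,0,1), (0,1,1,0), (1,0,0,1), (1,0,1,0), (1,1,0,0), (1,1,1,1)
Count: 8 out of 16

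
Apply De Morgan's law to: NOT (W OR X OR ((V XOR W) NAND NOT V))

NOT W AND NOT X AND NOT ((V XOR W) NAND NOT V)
De Morgan's: NOT(OR of terms) = AND of negations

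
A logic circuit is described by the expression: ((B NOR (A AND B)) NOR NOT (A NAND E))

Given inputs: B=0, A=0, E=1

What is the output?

Substituting: ((0 NOR (0 AND 0)) NOR NOT (0 NAND 1))
= 0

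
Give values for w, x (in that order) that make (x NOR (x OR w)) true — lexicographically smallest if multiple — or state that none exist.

w=0, x=0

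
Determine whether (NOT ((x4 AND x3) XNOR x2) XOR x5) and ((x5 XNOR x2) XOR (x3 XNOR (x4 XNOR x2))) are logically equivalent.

No. Counterexample: with x5=0, x3=0, x4=0, x2=0, Expression 1 = 0 but Expression 2 = 1.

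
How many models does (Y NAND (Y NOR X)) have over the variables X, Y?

Satisfying assignments: (0,0), (0,1), (1,0), (1,1)
Count: 4 out of 4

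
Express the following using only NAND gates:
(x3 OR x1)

((x3 NAND x3) NAND (x1 NAND x1))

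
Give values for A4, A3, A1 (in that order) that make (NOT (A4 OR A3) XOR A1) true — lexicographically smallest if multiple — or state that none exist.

A4=0, A3=0, A1=0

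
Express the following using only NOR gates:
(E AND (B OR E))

((E NOR E) NOR (((B NOR E) NOR (B NOR E)) NOR ((B NOR E) NOR (B NOR E))))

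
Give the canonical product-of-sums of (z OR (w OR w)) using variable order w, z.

ΠM(0) = (w OR z)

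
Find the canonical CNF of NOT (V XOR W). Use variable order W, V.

(W OR NOT V) AND (NOT W OR V)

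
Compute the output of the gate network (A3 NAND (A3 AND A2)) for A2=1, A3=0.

Substituting: (0 NAND (0 AND 1))
= 1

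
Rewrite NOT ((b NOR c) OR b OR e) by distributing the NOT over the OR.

NOT (b NOR c) AND NOT b AND NOT e
De Morgan's: NOT(OR of terms) = AND of negations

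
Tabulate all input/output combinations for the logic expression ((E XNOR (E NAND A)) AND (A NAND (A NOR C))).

A | C | E | Output
------------------
0 | 0 | 0 | 0
0 | 0 | 1 | 1
0 | 1 | 0 | 0
0 | 1 | 1 | 1
1 | 0 | 0 | 0
1 | 0 | 1 | 0
1 | 1 | 0 | 0
1 | 1 | 1 | 0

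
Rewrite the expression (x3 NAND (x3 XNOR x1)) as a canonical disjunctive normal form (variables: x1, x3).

(NOT x1 AND NOT x3) OR (NOT x1 AND x3) OR (x1 AND NOT x3)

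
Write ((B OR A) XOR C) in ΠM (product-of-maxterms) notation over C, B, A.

ΠM(0, 5, 6, 7) = (C OR B OR A) AND (NOT C OR B OR NOT A) AND (NOT C OR NOT B OR A) AND (NOT C OR NOT B OR NOT A)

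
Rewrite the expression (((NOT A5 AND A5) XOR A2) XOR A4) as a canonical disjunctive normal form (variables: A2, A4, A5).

(NOT A2 AND A4 AND NOT A5) OR (NOT A2 AND A4 AND A5) OR (A2 AND NOT A4 AND NOT A5) OR (A2 AND NOT A4 AND A5)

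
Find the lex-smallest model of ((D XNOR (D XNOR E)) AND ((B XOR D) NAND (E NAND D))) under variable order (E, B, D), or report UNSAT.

E=1, B=0, D=0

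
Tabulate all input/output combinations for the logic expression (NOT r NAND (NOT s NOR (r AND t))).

s | r | t | Output
------------------
0 | 0 | 0 | 1
0 | 0 | 1 | 1
0 | 1 | 0 | 1
0 | 1 | 1 | 1
1 | 0 | 0 | 0
1 | 0 | 1 | 0
1 | 1 | 0 | 1
1 | 1 | 1 | 1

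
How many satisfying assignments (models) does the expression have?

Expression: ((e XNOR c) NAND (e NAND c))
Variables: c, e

Satisfying assignments: (0,1), (1,0), (1,1)
Count: 3 out of 4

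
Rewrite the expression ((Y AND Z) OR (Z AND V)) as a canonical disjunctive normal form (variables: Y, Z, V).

(NOT Y AND Z AND V) OR (Y AND Z AND NOT V) OR (Y AND Z AND V)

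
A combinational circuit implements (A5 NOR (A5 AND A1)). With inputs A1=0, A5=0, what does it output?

Substituting: (0 NOR (0 AND 0))
= 1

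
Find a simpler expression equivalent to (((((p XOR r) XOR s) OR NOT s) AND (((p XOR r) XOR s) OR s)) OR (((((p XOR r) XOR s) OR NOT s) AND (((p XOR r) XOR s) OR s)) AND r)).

By absorption (E OR (E AND v) = E) then distribution ((E OR v) AND (E OR NOT v) = E):
= ((p XOR r) XOR s)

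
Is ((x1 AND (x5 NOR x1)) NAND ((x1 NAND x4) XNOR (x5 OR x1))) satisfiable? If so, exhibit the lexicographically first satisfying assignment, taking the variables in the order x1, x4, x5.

x1=0, x4=0, x5=0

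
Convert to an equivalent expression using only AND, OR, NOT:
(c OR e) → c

NOT (c OR e) OR c
(Implication elimination: A → B = NOT A OR B)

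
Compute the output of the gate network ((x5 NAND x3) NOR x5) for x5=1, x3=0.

Substituting: ((1 NAND 0) NOR 1)
= 0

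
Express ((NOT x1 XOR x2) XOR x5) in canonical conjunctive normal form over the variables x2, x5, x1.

(x2 OR x5 OR NOT x1) AND (x2 OR NOT x5 OR x1) AND (NOT x2 OR x5 OR x1) AND (NOT x2 OR NOT x5 OR NOT x1)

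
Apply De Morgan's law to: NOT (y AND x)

NOT y OR NOT x
De Morgan's: NOT(AND of terms) = OR of negations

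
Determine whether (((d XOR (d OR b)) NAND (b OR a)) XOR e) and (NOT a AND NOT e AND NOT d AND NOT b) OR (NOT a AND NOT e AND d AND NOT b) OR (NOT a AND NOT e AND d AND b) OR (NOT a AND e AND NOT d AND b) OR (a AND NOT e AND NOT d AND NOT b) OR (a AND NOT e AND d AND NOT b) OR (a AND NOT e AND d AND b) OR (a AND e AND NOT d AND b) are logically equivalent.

Yes, they are equivalent — the two output columns agree on all 16 assignments:
a | e | d | b | Expression 1 | Expression 2
-------------------------------------------
0 | 0 | 0 | 0 | 1 | 1
0 | 0 | 0 | 1 | 0 | 0
0 | 0 | 1 | 0 | 1 | 1
0 | 0 | 1 | 1 | 1 | 1
0 | 1 | 0 | 0 | 0 | 0
0 | 1 | 0 | 1 | 1 | 1
0 | 1 | 1 | 0 | 0 | 0
0 | 1 | 1 | 1 | 0 | 0
1 | 0 | 0 | 0 | 1 | 1
1 | 0 | 0 | 1 | 0 | 0
1 | 0 | 1 | 0 | 1 | 1
1 | 0 | 1 | 1 | 1 | 1
1 | 1 | 0 | 0 | 0 | 0
1 | 1 | 0 | 1 | 1 | 1
1 | 1 | 1 | 0 | 0 | 0
1 | 1 | 1 | 1 | 0 | 0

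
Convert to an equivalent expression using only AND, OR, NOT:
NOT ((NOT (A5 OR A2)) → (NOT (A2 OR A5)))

(NOT (A5 OR A2)) AND (A2 OR A5)
(Negated implication: NOT(A → B) = A AND NOT B)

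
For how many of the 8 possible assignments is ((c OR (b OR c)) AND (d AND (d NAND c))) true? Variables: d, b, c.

Satisfying assignments: (1,1,0)
Count: 1 out of 8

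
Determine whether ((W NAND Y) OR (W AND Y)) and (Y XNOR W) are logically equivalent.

No. Counterexample: with Y=0, W=1, Expression 1 = 1 but Expression 2 = 0.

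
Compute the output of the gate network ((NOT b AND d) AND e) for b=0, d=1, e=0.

Substituting: ((NOT 0 AND 1) AND 0)
= 0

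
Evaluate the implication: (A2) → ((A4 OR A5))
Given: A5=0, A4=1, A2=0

Antecedent (A2) = 0; consequent ((A4 OR A5)) = 1.
0 → 1 = 1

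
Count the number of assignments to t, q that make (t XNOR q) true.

Satisfying assignments: (0,0), (1,1)
Count: 2 out of 4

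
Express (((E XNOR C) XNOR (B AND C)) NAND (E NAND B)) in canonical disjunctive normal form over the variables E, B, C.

(NOT E AND NOT B AND NOT C) OR (NOT E AND B AND NOT C) OR (NOT E AND B AND C) OR (E AND NOT B AND C) OR (E AND B AND NOT C) OR (E AND B AND C)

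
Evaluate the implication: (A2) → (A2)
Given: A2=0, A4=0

Antecedent (A2) = 0; consequent (A2) = 0.
0 → 0 = 1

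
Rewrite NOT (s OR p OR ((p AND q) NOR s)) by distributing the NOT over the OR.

NOT s AND NOT p AND NOT ((p AND q) NOR s)
De Morgan's: NOT(OR of terms) = AND of negations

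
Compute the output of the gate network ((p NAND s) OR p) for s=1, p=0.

Substituting: ((0 NAND 1) OR 0)
= 1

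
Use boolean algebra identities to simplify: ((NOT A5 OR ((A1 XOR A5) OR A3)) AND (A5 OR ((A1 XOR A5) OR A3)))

By distribution ((E OR v) AND (E OR NOT v) = E):
= ((A1 XOR A5) OR A3)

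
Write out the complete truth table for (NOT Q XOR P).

P | Q | Output
--------------
0 | 0 | 1
0 | 1 | 0
1 | 0 | 0
1 | 1 | 1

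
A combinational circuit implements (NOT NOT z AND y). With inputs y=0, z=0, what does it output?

Substituting: (NOT NOT 0 AND 0)
= 0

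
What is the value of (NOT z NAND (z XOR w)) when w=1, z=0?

Substituting: (NOT 0 NAND (0 XOR 1))
= 0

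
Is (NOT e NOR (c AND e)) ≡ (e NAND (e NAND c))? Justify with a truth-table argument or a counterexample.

No. Counterexample: with e=0, c=0, Expression 1 = 0 but Expression 2 = 1.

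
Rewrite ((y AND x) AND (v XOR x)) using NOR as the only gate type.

((((y NOR y) NOR (x NOR x)) NOR ((y NOR y) NOR (x NOR x))) NOR (((((v NOR x) NOR (v NOR x)) NOR ((v NOR x) NOR (v NOR x))) NOR ((((v NOR v) NOR (x NOR x)) NOR ((v NOR v) NOR (x NOR x))) NOR (((v NOR v) NOR (x NOR x)) NOR ((v NOR v) NOR (x NOR x))))) NOR ((((v NOR x) NOR (v NOR x)) NOR ((v NOR x) NOR (v NOR x))) NOR ((((v NOR v) NOR (x NOR x)) NOR ((v NOR v) NOR (x NOR x))) NOR (((v NOR v) NOR (x NOR x)) NOR ((v NOR v) NOR (x NOR x)))))))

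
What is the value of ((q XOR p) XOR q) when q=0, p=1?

Substituting: ((0 XOR 1) XOR 0)
= 1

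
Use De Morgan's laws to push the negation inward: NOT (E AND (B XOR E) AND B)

NOT E OR NOT (B XOR E) OR NOT B
De Morgan's: NOT(AND of terms) = OR of negations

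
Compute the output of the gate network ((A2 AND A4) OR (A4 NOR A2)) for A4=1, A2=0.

Substituting: ((0 AND 1) OR (1 NOR 0))
= 0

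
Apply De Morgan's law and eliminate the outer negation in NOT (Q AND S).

NOT Q OR NOT S
De Morgan's: NOT(AND of terms) = OR of negations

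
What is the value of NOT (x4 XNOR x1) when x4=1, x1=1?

Substituting: NOT (1 XNOR 1)
= 0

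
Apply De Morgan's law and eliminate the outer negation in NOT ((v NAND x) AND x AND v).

NOT (v NAND x) OR NOT x OR NOT v
De Morgan's: NOT(AND of terms) = OR of negations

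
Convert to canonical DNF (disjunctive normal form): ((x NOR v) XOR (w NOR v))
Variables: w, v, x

(NOT w AND NOT v AND x) OR (w AND NOT v AND NOT x)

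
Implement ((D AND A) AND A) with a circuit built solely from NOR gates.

((((D NOR D) NOR (A NOR A)) NOR ((D NOR D) NOR (A NOR A))) NOR (A NOR A))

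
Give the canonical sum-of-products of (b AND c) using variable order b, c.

Σm(3) = (b AND c)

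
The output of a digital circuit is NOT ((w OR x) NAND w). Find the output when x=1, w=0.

Substituting: NOT ((0 OR 1) NAND 0)
= 0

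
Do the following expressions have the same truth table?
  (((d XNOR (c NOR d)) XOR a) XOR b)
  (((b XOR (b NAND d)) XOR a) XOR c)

No. Counterexample: with a=0, d=0, c=0, b=0, Expression 1 = 0 but Expression 2 = 1.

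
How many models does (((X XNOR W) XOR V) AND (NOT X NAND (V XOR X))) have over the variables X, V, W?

Satisfying assignments: (0,0,0), (1,0,1), (1,1,0)
Count: 3 out of 8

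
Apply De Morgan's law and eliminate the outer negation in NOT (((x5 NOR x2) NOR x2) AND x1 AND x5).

NOT ((x5 NOR x2) NOR x2) OR NOT x1 OR NOT x5
De Morgan's: NOT(AND of terms) = OR of negations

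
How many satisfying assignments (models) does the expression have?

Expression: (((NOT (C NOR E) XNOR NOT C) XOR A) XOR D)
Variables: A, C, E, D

Satisfying assignments: (0,0,0,1), (0,0,1,0), (0,1,0,1), (0,1,1,1), (1,0,0,0), (1,0,1,1), (1,1,0,0), (1,1,1,0)
Count: 8 out of 16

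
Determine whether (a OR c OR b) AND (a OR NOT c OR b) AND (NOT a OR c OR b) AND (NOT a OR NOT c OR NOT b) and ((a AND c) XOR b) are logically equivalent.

Yes, they are equivalent — the two output columns agree on all 8 assignments:
a | c | b | Expression 1 | Expression 2
---------------------------------------
0 | 0 | 0 | 0 | 0
0 | 0 | 1 | 1 | 1
0 | 1 | 0 | 0 | 0
0 | 1 | 1 | 1 | 1
1 | 0 | 0 | 0 | 0
1 | 0 | 1 | 1 | 1
1 | 1 | 0 | 1 | 1
1 | 1 | 1 | 0 | 0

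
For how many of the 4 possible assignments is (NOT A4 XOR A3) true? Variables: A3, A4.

Satisfying assignments: (0,0), (1,1)
Count: 2 out of 4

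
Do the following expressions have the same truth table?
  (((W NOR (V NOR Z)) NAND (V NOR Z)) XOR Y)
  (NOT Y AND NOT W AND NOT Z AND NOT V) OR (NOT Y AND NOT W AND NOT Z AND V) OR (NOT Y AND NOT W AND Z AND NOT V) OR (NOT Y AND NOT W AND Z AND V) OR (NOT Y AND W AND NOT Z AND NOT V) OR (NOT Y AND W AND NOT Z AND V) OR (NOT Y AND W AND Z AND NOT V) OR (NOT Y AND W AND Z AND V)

Yes, they are equivalent — the two output columns agree on all 16 assignments:
Y | W | Z | V | Expression 1 | Expression 2
-------------------------------------------
0 | 0 | 0 | 0 | 1 | 1
0 | 0 | 0 | 1 | 1 | 1
0 | 0 | 1 | 0 | 1 | 1
0 | 0 | 1 | 1 | 1 | 1
0 | 1 | 0 | 0 | 1 | 1
0 | 1 | 0 | 1 | 1 | 1
0 | 1 | 1 | 0 | 1 | 1
0 | 1 | 1 | 1 | 1 | 1
1 | 0 | 0 | 0 | 0 | 0
1 | 0 | 0 | 1 | 0 | 0
1 | 0 | 1 | 0 | 0 | 0
1 | 0 | 1 | 1 | 0 | 0
1 | 1 | 0 | 0 | 0 | 0
1 | 1 | 0 | 1 | 0 | 0
1 | 1 | 1 | 0 | 0 | 0
1 | 1 | 1 | 1 | 0 | 0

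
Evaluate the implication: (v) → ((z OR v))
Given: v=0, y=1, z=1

Antecedent (v) = 0; consequent ((z OR v)) = 1.
0 → 1 = 1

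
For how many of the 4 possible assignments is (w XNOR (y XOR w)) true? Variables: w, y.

Satisfying assignments: (0,0), (1,0)
Count: 2 out of 4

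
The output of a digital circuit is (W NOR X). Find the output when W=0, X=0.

Substituting: (0 NOR 0)
= 1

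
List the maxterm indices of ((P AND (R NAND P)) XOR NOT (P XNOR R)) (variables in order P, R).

ΠM(0, 2, 3) = (P OR R) AND (NOT P OR R) AND (NOT P OR NOT R)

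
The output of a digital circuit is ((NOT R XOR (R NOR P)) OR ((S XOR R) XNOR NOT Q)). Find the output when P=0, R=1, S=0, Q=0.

Substituting: ((NOT 1 XOR (1 NOR 0)) OR ((0 XOR 1) XNOR NOT 0))
= 1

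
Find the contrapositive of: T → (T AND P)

Contrapositive: NOT (T AND P) → NOT T
Note: A statement and its contrapositive are logically equivalent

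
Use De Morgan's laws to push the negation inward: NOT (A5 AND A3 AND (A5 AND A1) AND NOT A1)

NOT A5 OR NOT A3 OR NOT (A5 AND A1) OR A1
De Morgan's: NOT(AND of terms) = OR of negations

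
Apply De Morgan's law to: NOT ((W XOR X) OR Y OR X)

NOT (W XOR X) AND NOT Y AND NOT X
De Morgan's: NOT(OR of terms) = AND of negations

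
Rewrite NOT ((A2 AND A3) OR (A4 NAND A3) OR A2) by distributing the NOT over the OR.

NOT (A2 AND A3) AND NOT (A4 NAND A3) AND NOT A2
De Morgan's: NOT(OR of terms) = AND of negations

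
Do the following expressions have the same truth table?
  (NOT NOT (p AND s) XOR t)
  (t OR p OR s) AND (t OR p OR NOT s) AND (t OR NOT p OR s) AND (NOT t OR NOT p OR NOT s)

Yes, they are equivalent — the two output columns agree on all 8 assignments:
t | p | s | Expression 1 | Expression 2
---------------------------------------
0 | 0 | 0 | 0 | 0
0 | 0 | 1 | 0 | 0
0 | 1 | 0 | 0 | 0
0 | 1 | 1 | 1 | 1
1 | 0 | 0 | 1 | 1
1 | 0 | 1 | 1 | 1
1 | 1 | 0 | 1 | 1
1 | 1 | 1 | 0 | 0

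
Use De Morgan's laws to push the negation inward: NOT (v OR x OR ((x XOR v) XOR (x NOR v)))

NOT v AND NOT x AND NOT ((x XOR v) XOR (x NOR v))
De Morgan's: NOT(OR of terms) = AND of negations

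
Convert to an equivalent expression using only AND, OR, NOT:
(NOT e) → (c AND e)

e OR (c AND e)
(Implication elimination: A → B = NOT A OR B)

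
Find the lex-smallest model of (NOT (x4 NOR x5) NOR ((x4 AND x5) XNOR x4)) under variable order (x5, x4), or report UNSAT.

UNSATISFIABLE - no assignment makes this expression true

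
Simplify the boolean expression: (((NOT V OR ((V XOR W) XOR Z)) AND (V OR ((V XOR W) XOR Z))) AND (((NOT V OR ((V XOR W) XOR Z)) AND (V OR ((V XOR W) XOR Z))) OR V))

By absorption (E AND (E OR v) = E) then distribution ((E OR v) AND (E OR NOT v) = E):
= ((V XOR W) XOR Z)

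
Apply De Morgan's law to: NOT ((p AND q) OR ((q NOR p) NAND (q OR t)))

NOT (p AND q) AND NOT ((q NOR p) NAND (q OR t))
De Morgan's: NOT(OR of terms) = AND of negations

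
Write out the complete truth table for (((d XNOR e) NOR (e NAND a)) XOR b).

b | a | d | e | Output
----------------------
0 | 0 | 0 | 0 | 0
0 | 0 | 0 | 1 | 0
0 | 0 | 1 | 0 | 0
0 | 0 | 1 | 1 | 0
0 | 1 | 0 | 0 | 0
0 | 1 | 0 | 1 | 1
0 | 1 | 1 | 0 | 0
0 | 1 | 1 | 1 | 0
1 | 0 | 0 | 0 | 1
1 | 0 | 0 | 1 | 1
1 | 0 | 1 | 0 | 1
1 | 0 | 1 | 1 | 1
1 | 1 | 0 | 0 | 1
1 | 1 | 0 | 1 | 0
1 | 1 | 1 | 0 | 1
1 | 1 | 1 | 1 | 1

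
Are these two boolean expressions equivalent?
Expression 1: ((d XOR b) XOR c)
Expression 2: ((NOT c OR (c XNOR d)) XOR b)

No. Counterexample: with d=0, c=0, b=0, Expression 1 = 0 but Expression 2 = 1.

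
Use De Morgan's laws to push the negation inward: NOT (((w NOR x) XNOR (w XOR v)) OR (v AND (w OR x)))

NOT ((w NOR x) XNOR (w XOR v)) AND NOT (v AND (w OR x))
De Morgan's: NOT(OR of terms) = AND of negations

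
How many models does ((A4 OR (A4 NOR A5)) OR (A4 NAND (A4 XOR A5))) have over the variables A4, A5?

Satisfying assignments: (0,0), (0,1), (1,0), (1,1)
Count: 4 out of 4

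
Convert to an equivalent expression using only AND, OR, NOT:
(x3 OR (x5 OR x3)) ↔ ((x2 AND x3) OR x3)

((x3 OR (x5 OR x3)) AND ((x2 AND x3) OR x3)) OR (NOT (x3 OR (x5 OR x3)) AND NOT ((x2 AND x3) OR x3))
(Biconditional = both true or both false)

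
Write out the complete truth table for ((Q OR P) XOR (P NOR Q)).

Q | P | Output
--------------
0 | 0 | 1
0 | 1 | 1
1 | 0 | 1
1 | 1 | 1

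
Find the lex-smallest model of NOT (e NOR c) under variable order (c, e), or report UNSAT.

c=0, e=1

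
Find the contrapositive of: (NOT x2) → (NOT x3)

Contrapositive: x3 → x2
Note: A statement and its contrapositive are logically equivalent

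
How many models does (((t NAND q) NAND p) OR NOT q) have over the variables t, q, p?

Satisfying assignments: (0,0,0), (0,0,1), (0,1,0), (1,0,0), (1,0,1), (1,1,0), (1,1,1)
Count: 7 out of 8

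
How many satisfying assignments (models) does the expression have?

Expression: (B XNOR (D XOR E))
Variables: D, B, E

Satisfying assignments: (0,0,0), (0,1,1), (1,0,1), (1,1,0)
Count: 4 out of 8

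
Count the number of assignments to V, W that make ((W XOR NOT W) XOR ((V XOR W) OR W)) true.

Satisfying assignments: (0,0)
Count: 1 out of 4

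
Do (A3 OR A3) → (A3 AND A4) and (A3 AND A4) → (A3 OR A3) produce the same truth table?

No, Converse is not equivalent to original (counterexample: A4=0, A3=1)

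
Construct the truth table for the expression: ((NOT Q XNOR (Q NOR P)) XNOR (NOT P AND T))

Q | T | P | Output
------------------
0 | 0 | 0 | 0
0 | 0 | 1 | 1
0 | 1 | 0 | 1
0 | 1 | 1 | 1
1 | 0 | 0 | 0
1 | 0 | 1 | 0
1 | 1 | 0 | 1
1 | 1 | 1 | 0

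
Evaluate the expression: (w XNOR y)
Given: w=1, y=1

Substituting: (1 XNOR 1)
= 1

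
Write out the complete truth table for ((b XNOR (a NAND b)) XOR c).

c | b | a | Output
------------------
0 | 0 | 0 | 0
0 | 0 | 1 | 0
0 | 1 | 0 | 1
0 | 1 | 1 | 0
1 | 0 | 0 | 1
1 | 0 | 1 | 1
1 | 1 | 0 | 0
1 | 1 | 1 | 1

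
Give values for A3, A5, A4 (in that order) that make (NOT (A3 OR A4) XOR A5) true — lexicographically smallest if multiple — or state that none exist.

A3=0, A5=0, A4=0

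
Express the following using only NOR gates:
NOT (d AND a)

(((d NOR d) NOR (a NOR a)) NOR ((d NOR d) NOR (a NOR a)))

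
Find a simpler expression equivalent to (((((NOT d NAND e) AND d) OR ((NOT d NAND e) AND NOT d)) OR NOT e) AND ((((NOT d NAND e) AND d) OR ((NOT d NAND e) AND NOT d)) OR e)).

By distribution ((E OR v) AND (E OR NOT v) = E) then distribution ((E AND v) OR (E AND NOT v) = E):
= (NOT d NAND e)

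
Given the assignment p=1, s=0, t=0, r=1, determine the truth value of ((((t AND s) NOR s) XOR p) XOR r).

Substituting: ((((0 AND 0) NOR 0) XOR 1) XOR 1)
= 1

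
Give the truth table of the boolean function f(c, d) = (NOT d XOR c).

c | d | Output
--------------
0 | 0 | 1
0 | 1 | 0
1 | 0 | 0
1 | 1 | 1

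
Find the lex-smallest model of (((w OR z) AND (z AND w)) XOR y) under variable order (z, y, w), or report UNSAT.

z=0, y=1, w=0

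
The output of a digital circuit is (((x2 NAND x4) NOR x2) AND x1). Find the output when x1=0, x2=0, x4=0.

Substituting: (((0 NAND 0) NOR 0) AND 0)
= 0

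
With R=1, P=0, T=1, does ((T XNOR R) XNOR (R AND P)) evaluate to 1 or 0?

Substituting: ((1 XNOR 1) XNOR (1 AND 0))
= 0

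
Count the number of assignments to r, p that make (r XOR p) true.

Satisfying assignments: (0,1), (1,0)
Count: 2 out of 4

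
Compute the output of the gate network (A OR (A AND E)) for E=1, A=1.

Substituting: (1 OR (1 AND 1))
= 1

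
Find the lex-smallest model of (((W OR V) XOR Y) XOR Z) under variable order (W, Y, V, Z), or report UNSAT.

W=0, Y=0, V=0, Z=1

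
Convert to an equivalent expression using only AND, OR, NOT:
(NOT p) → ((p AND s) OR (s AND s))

p OR ((p AND s) OR (s AND s))
(Implication elimination: A → B = NOT A OR B)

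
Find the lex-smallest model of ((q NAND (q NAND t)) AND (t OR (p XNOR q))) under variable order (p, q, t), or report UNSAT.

p=0, q=0, t=0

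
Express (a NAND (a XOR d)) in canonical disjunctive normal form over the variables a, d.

(NOT a AND NOT d) OR (NOT a AND d) OR (a AND d)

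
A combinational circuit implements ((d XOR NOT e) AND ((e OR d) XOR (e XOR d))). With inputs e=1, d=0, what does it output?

Substituting: ((0 XOR NOT 1) AND ((1 OR 0) XOR (1 XOR 0)))
= 0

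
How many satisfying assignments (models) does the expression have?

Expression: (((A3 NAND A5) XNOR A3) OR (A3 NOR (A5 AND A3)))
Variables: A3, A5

Satisfying assignments: (0,0), (0,1), (1,0)
Count: 3 out of 4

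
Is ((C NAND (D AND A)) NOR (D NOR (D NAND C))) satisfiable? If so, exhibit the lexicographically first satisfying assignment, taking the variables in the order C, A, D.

C=1, A=1, D=1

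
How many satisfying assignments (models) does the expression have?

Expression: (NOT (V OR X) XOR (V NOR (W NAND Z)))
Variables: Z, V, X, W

Satisfying assignments: (0,0,0,0), (0,0,0,1), (1,0,0,0), (1,0,1,1)
Count: 4 out of 16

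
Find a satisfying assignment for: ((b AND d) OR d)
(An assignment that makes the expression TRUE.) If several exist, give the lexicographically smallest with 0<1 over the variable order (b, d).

b=0, d=1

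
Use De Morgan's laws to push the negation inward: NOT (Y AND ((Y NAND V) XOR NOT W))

NOT Y OR NOT ((Y NAND V) XOR NOT W)
De Morgan's: NOT(AND of terms) = OR of negations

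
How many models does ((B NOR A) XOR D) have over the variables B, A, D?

Satisfying assignments: (0,0,0), (0,1,1), (1,0,1), (1,1,1)
Count: 4 out of 8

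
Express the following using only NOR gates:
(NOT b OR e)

(((b NOR b) NOR e) NOR ((b NOR b) NOR e))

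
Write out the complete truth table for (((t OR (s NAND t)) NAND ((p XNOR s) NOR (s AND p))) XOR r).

s | r | t | p | Output
----------------------
0 | 0 | 0 | 0 | 1
0 | 0 | 0 | 1 | 0
0 | 0 | 1 | 0 | 1
0 | 0 | 1 | 1 | 0
0 | 1 | 0 | 0 | 0
0 | 1 | 0 | 1 | 1
0 | 1 | 1 | 0 | 0
0 | 1 | 1 | 1 | 1
1 | 0 | 0 | 0 | 0
1 | 0 | 0 | 1 | 1
1 | 0 | 1 | 0 | 0
1 | 0 | 1 | 1 | 1
1 | 1 | 0 | 0 | 1
1 | 1 | 0 | 1 | 0
1 | 1 | 1 | 0 | 1
1 | 1 | 1 | 1 | 0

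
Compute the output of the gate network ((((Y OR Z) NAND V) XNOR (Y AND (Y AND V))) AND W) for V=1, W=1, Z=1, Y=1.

Substituting: ((((1 OR 1) NAND 1) XNOR (1 AND (1 AND 1))) AND 1)
= 0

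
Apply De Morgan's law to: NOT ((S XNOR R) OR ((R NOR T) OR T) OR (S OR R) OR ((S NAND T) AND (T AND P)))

NOT (S XNOR R) AND NOT ((R NOR T) OR T) AND NOT (S OR R) AND NOT ((S NAND T) AND (T AND P))
De Morgan's: NOT(OR of terms) = AND of negations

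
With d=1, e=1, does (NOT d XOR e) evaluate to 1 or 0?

Substituting: (NOT 1 XOR 1)
= 1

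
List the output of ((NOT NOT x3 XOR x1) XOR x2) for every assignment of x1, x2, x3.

x1 | x2 | x3 | Output
---------------------
0 | 0 | 0 | 0
0 | 0 | 1 | 1
0 | 1 | 0 | 1
0 | 1 | 1 | 0
1 | 0 | 0 | 1
1 | 0 | 1 | 0
1 | 1 | 0 | 0
1 | 1 | 1 | 1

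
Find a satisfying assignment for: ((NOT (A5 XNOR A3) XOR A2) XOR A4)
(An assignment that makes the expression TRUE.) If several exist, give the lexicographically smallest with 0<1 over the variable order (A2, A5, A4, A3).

A2=0, A5=0, A4=0, A3=1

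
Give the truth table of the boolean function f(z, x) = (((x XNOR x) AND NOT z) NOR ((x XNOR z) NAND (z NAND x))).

z | x | Output
--------------
0 | 0 | 0
0 | 1 | 0
1 | 0 | 0
1 | 1 | 0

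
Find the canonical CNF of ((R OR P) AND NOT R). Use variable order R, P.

(R OR P) AND (NOT R OR P) AND (NOT R OR NOT P)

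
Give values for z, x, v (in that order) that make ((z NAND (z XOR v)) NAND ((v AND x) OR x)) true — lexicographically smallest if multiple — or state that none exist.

z=0, x=0, v=0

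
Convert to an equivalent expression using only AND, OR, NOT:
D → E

NOT D OR E
(Implication elimination: A → B = NOT A OR B)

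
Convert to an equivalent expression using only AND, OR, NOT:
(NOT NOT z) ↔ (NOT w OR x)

((NOT NOT z) AND (NOT w OR x)) OR (NOT z AND NOT (NOT w OR x))
(Biconditional = both true or both false)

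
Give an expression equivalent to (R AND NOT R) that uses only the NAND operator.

((R NAND (R NAND R)) NAND (R NAND (R NAND R)))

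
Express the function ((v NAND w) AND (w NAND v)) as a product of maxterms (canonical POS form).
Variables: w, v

ΠM(3) = (NOT w OR NOT v)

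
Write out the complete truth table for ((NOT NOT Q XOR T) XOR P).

T | Q | P | Output
------------------
0 | 0 | 0 | 0
0 | 0 | 1 | 1
0 | 1 | 0 | 1
0 | 1 | 1 | 0
1 | 0 | 0 | 1
1 | 0 | 1 | 0
1 | 1 | 0 | 0
1 | 1 | 1 | 1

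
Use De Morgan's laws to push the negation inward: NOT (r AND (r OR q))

NOT r OR NOT (r OR q)
De Morgan's: NOT(AND of terms) = OR of negations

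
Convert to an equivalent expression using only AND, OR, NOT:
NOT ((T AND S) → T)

(T AND S) AND NOT T
(Negated implication: NOT(A → B) = A AND NOT B)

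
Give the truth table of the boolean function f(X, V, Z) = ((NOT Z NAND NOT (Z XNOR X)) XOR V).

X | V | Z | Output
------------------
0 | 0 | 0 | 1
0 | 0 | 1 | 1
0 | 1 | 0 | 0
0 | 1 | 1 | 0
1 | 0 | 0 | 0
1 | 0 | 1 | 1
1 | 1 | 0 | 1
1 | 1 | 1 | 0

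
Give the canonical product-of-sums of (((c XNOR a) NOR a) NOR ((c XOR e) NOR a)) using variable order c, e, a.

ΠM(0, 4, 6) = (c OR e OR a) AND (NOT c OR e OR a) AND (NOT c OR NOT e OR a)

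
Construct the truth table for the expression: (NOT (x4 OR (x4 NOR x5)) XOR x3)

x5 | x3 | x4 | Output
---------------------
0 | 0 | 0 | 0
0 | 0 | 1 | 0
0 | 1 | 0 | 1
0 | 1 | 1 | 1
1 | 0 | 0 | 1
1 | 0 | 1 | 0
1 | 1 | 0 | 0
1 | 1 | 1 | 1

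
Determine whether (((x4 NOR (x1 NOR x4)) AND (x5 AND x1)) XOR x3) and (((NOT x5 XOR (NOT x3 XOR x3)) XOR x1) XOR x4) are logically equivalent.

No. Counterexample: with x5=0, x3=0, x1=0, x4=1, Expression 1 = 0 but Expression 2 = 1.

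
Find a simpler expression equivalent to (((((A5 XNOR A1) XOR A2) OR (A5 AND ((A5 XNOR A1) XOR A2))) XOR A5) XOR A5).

By XOR self-cancellation ((E XOR v) XOR v = E) then absorption (E OR (E AND v) = E):
= ((A5 XNOR A1) XOR A2)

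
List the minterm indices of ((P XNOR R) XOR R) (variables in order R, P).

Σm(0, 2) = (NOT R AND NOT P) OR (R AND NOT P)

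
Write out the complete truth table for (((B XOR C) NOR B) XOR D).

C | B | D | Output
------------------
0 | 0 | 0 | 1
0 | 0 | 1 | 0
0 | 1 | 0 | 0
0 | 1 | 1 | 1
1 | 0 | 0 | 0
1 | 0 | 1 | 1
1 | 1 | 0 | 0
1 | 1 | 1 | 1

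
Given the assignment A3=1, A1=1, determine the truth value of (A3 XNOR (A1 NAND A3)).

Substituting: (1 XNOR (1 NAND 1))
= 0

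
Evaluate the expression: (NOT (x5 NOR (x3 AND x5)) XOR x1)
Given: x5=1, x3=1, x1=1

Substituting: (NOT (1 NOR (1 AND 1)) XOR 1)
= 0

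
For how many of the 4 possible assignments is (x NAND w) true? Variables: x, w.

Satisfying assignments: (0,0), (0,1), (1,0)
Count: 3 out of 4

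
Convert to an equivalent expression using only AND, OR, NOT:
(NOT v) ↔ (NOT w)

((NOT v) AND (NOT w)) OR (v AND w)
(Biconditional = both true or both false)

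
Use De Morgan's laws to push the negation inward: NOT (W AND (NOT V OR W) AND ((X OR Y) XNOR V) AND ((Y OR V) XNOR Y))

NOT W OR NOT (NOT V OR W) OR NOT ((X OR Y) XNOR V) OR NOT ((Y OR V) XNOR Y)
De Morgan's: NOT(AND of terms) = OR of negations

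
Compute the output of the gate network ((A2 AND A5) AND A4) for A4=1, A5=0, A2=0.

Substituting: ((0 AND 0) AND 1)
= 0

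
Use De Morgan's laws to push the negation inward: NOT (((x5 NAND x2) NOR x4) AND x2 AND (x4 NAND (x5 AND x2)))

NOT ((x5 NAND x2) NOR x4) OR NOT x2 OR NOT (x4 NAND (x5 AND x2))
De Morgan's: NOT(AND of terms) = OR of negations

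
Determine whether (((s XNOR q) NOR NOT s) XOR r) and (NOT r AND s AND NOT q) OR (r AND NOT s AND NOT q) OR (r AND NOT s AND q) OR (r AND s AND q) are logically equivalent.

Yes, they are equivalent — the two output columns agree on all 8 assignments:
r | s | q | Expression 1 | Expression 2
---------------------------------------
0 | 0 | 0 | 0 | 0
0 | 0 | 1 | 0 | 0
0 | 1 | 0 | 1 | 1
0 | 1 | 1 | 0 | 0
1 | 0 | 0 | 1 | 1
1 | 0 | 1 | 1 | 1
1 | 1 | 0 | 0 | 0
1 | 1 | 1 | 1 | 1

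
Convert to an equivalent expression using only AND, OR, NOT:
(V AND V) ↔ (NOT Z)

((V AND V) AND (NOT Z)) OR (NOT (V AND V) AND Z)
(Biconditional = both true or both false)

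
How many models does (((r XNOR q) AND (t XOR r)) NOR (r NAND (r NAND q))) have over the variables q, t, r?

Satisfying assignments: (0,0,1), (0,1,1)
Count: 2 out of 8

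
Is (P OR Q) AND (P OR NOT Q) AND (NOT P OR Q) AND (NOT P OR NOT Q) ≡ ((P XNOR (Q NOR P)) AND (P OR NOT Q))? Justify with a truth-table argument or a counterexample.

Yes, they are equivalent — the two output columns agree on all 4 assignments:
P | Q | Expression 1 | Expression 2
-----------------------------------
0 | 0 | 0 | 0
0 | 1 | 0 | 0
1 | 0 | 0 | 0
1 | 1 | 0 | 0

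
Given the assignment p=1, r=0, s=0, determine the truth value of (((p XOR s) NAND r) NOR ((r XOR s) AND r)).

Substituting: (((1 XOR 0) NAND 0) NOR ((0 XOR 0) AND 0))
= 0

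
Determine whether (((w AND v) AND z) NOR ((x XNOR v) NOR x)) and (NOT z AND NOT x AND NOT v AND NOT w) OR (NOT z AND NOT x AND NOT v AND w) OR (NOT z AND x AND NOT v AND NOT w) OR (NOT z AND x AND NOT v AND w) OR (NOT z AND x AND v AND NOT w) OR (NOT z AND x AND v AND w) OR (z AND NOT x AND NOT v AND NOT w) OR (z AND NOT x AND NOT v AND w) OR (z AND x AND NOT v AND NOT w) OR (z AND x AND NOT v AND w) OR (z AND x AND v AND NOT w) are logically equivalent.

Yes, they are equivalent — the two output columns agree on all 16 assignments:
z | x | v | w | Expression 1 | Expression 2
-------------------------------------------
0 | 0 | 0 | 0 | 1 | 1
0 | 0 | 0 | 1 | 1 | 1
0 | 0 | 1 | 0 | 0 | 0
0 | 0 | 1 | 1 | 0 | 0
0 | 1 | 0 | 0 | 1 | 1
0 | 1 | 0 | 1 | 1 | 1
0 | 1 | 1 | 0 | 1 | 1
0 | 1 | 1 | 1 | 1 | 1
1 | 0 | 0 | 0 | 1 | 1
1 | 0 | 0 | 1 | 1 | 1
1 | 0 | 1 | 0 | 0 | 0
1 | 0 | 1 | 1 | 0 | 0
1 | 1 | 0 | 0 | 1 | 1
1 | 1 | 0 | 1 | 1 | 1
1 | 1 | 1 | 0 | 1 | 1
1 | 1 | 1 | 1 | 0 | 0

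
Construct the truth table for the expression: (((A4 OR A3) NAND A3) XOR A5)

A4 | A5 | A3 | Output
---------------------
0 | 0 | 0 | 1
0 | 0 | 1 | 0
0 | 1 | 0 | 0
0 | 1 | 1 | 1
1 | 0 | 0 | 1
1 | 0 | 1 | 0
1 | 1 | 0 | 0
1 | 1 | 1 | 1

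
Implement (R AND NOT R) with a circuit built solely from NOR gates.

((R NOR R) NOR ((R NOR R) NOR (R NOR R)))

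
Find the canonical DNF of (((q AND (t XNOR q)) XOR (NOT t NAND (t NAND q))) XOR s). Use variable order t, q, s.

(NOT t AND NOT q AND s) OR (NOT t AND q AND s) OR (t AND NOT q AND NOT s) OR (t AND q AND s)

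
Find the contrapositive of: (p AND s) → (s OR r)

Contrapositive: NOT (s OR r) → NOT (p AND s)
Note: A statement and its contrapositive are logically equivalent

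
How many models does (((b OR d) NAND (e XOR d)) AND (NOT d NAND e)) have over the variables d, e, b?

Satisfying assignments: (0,0,0), (0,0,1), (1,1,0), (1,1,1)
Count: 4 out of 8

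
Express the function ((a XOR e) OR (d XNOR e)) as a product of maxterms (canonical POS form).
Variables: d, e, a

ΠM(3, 4) = (d OR NOT e OR NOT a) AND (NOT d OR e OR a)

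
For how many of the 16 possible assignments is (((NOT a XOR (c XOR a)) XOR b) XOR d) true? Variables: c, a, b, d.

Satisfying assignments: (0,0,0,0), (0,0,1,1), (0,1,0,0), (0,1,1,1), (1,0,0,1), (1,0,1,0), (1,1,0,1), (1,1,1,0)
Count: 8 out of 16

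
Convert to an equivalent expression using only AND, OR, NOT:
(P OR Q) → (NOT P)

NOT (P OR Q) OR (NOT P)
(Implication elimination: A → B = NOT A OR B)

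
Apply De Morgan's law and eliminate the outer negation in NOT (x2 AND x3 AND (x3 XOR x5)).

NOT x2 OR NOT x3 OR NOT (x3 XOR x5)
De Morgan's: NOT(AND of terms) = OR of negations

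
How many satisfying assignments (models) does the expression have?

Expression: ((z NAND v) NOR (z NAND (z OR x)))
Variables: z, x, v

Satisfying assignments: (1,0,1), (1,1,1)
Count: 2 out of 8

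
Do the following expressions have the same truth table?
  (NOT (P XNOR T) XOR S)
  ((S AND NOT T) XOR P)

No. Counterexample: with P=0, T=1, S=0, Expression 1 = 1 but Expression 2 = 0.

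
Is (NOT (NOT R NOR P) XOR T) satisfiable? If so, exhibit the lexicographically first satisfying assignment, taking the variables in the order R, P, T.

R=0, P=0, T=0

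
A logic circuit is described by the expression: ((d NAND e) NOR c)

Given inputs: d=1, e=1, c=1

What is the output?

Substituting: ((1 NAND 1) NOR 1)
= 0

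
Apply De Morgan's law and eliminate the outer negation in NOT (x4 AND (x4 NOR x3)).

NOT x4 OR NOT (x4 NOR x3)
De Morgan's: NOT(AND of terms) = OR of negations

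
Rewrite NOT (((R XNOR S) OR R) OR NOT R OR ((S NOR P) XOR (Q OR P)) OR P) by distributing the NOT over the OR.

NOT ((R XNOR S) OR R) AND R AND NOT ((S NOR P) XOR (Q OR P)) AND NOT P
De Morgan's: NOT(OR of terms) = AND of negations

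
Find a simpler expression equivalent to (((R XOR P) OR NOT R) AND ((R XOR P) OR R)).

By distribution ((E OR v) AND (E OR NOT v) = E):
= (R XOR P)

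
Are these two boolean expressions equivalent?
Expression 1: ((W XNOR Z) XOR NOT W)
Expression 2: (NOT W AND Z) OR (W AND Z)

Yes, they are equivalent — the two output columns agree on all 4 assignments:
W | Z | Expression 1 | Expression 2
-----------------------------------
0 | 0 | 0 | 0
0 | 1 | 1 | 1
1 | 0 | 0 | 0
1 | 1 | 1 | 1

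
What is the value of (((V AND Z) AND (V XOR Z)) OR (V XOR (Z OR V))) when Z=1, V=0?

Substituting: (((0 AND 1) AND (0 XOR 1)) OR (0 XOR (1 OR 0)))
= 1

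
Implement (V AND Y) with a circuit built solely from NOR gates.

((V NOR V) NOR (Y NOR Y))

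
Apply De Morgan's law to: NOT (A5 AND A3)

NOT A5 OR NOT A3
De Morgan's: NOT(AND of terms) = OR of negations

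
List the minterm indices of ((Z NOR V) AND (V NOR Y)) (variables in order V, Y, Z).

Σm(0) = (NOT V AND NOT Y AND NOT Z)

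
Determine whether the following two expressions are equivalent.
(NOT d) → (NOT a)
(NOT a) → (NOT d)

No, Converse is not equivalent to original (counterexample: a=0, d=1, e=0)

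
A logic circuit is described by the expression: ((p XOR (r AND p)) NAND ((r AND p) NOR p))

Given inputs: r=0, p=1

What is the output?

Substituting: ((1 XOR (0 AND 1)) NAND ((0 AND 1) NOR 1))
= 1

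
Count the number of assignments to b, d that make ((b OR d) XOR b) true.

Satisfying assignments: (0,1)
Count: 1 out of 4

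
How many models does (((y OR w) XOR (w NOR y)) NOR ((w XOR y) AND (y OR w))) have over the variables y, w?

No assignment satisfies the expression.
Count: 0 out of 4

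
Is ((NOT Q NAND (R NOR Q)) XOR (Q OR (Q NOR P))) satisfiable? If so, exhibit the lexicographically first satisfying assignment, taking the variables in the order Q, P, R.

Q=0, P=0, R=0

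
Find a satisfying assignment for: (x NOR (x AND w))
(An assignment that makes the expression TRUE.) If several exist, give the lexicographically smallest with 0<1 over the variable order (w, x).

w=0, x=0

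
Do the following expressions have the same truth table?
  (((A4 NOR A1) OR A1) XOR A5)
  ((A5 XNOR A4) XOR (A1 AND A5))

No. Counterexample: with A4=0, A1=1, A5=1, Expression 1 = 0 but Expression 2 = 1.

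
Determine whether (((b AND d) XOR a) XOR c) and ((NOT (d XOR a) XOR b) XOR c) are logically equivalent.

No. Counterexample: with a=0, b=0, c=0, d=0, Expression 1 = 0 but Expression 2 = 1.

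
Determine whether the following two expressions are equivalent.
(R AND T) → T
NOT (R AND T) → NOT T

No, Inverse is not equivalent to original (counterexample: R=0, S=0, T=1)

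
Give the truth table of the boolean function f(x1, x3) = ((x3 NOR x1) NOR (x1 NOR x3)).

x1 | x3 | Output
----------------
0 | 0 | 0
0 | 1 | 1
1 | 0 | 1
1 | 1 | 1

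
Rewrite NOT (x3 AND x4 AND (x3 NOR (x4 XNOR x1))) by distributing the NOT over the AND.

NOT x3 OR NOT x4 OR NOT (x3 NOR (x4 XNOR x1))
De Morgan's: NOT(AND of terms) = OR of negations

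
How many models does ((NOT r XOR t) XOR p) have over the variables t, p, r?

Satisfying assignments: (0,0,0), (0,1,1), (1,0,1), (1,1,0)
Count: 4 out of 8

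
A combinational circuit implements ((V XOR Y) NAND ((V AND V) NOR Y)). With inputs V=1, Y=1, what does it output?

Substituting: ((1 XOR 1) NAND ((1 AND 1) NOR 1))
= 1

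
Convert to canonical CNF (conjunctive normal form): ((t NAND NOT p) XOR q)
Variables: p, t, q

(p OR t OR NOT q) AND (p OR NOT t OR q) AND (NOT p OR t OR NOT q) AND (NOT p OR NOT t OR NOT q)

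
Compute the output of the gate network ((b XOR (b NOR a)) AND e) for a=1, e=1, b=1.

Substituting: ((1 XOR (1 NOR 1)) AND 1)
= 1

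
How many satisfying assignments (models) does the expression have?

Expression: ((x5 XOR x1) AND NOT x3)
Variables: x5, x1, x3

Satisfying assignments: (0,1,0), (1,0,0)
Count: 2 out of 8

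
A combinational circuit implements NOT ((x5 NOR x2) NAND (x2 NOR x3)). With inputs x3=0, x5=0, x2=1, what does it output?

Substituting: NOT ((0 NOR 1) NAND (1 NOR 0))
= 0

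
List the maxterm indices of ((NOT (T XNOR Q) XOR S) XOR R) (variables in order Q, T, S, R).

ΠM(0, 3, 5, 6, 9, 10, 12, 15) = (Q OR T OR S OR R) AND (Q OR T OR NOT S OR NOT R) AND (Q OR NOT T OR S OR NOT R) AND (Q OR NOT T OR NOT S OR R) AND (NOT Q OR T OR S OR NOT R) AND (NOT Q OR T OR NOT S OR R) AND (NOT Q OR NOT T OR S OR R) AND (NOT Q OR NOT T OR NOT S OR NOT R)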